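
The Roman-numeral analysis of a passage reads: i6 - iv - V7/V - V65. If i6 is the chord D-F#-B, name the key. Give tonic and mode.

i6 is given as D-F#-B — a minor triad with root B.
If B is scale degree 1 and the mode makes that degree carry a minor triad, the tonic is B and the mode is minor.

B minor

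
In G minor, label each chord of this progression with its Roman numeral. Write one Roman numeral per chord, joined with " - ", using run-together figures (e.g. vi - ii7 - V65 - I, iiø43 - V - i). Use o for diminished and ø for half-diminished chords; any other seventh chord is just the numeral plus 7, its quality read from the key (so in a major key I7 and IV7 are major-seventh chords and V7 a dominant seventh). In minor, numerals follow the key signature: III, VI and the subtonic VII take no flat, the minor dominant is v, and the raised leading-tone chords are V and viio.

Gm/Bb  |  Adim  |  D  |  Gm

i6 - iio - V - i

Gm/Bb: minor triad on G = scale degree 1 → i6.
Adim has root A, degree 2 in G minor, so iio.
D: root D is the dominant; major triad there is V.
Gm: minor triad on G = scale degree 1 → i.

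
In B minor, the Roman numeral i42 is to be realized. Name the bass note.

i in B minor has root B; the chord is B-D-F#-A.
The figure 42 means third inversion — the seventh is in the bass.

A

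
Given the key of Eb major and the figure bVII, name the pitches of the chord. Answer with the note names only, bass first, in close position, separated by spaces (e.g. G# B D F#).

Db F Ab

bVII is a major triad on the lowered seventh degree (the subtonic), borrowed from the parallel minor. In Eb major that root is Db.
So the chord is Db-F-Ab, a major triad.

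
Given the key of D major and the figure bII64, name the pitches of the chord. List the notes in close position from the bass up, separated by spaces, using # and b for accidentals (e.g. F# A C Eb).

Bb Eb G

Scale degree 2 in D major is E; lowering it a half step gives Eb. bII64 is the Neapolitan chord — a major triad on the lowered second degree.
So the chord is Eb-G-Bb, a major triad.
With the 64 figure the chord is in second inversion; from the bass Bb upward in close position it reads Bb-Eb-G.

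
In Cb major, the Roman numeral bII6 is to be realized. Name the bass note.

Fb

bII in Cb major has root Dbb; the chord is Dbb-Fb-Abb.
The figure 6 means first inversion — the third is in the bass.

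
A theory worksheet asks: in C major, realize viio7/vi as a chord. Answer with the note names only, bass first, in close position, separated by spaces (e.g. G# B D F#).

G# B D F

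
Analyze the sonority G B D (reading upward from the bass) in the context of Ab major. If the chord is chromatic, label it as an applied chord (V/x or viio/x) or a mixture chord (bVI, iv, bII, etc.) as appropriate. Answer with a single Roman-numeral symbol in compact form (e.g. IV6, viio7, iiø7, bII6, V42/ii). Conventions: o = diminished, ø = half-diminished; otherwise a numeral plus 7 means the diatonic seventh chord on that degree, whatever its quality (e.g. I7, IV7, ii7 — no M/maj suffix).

V/iii

Stacked in thirds the chord is G-B-D: a major triad on G.
G is not a diatonic chord root with this quality in Ab major, but it lies a perfect fifth above C (iii), so the chord functions as an applied dominant of iii.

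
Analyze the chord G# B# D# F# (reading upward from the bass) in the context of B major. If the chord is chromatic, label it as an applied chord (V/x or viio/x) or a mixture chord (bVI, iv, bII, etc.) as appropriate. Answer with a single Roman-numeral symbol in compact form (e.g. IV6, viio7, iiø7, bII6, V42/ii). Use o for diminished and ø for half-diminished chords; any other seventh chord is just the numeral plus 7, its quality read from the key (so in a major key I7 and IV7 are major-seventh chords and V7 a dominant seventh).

V7/ii

Stacked in thirds the chord is G#-B#-D#-F#: a dominant seventh chord on G#.
G# is not a diatonic chord root with this quality in B major, but it lies a perfect fifth above C# (ii), so the chord functions as an applied dominant of ii.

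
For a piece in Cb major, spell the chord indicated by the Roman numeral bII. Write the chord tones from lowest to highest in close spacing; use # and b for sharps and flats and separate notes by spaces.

bII is the Neapolitan chord — a major triad on the lowered second degree. In Cb major that root is Dbb.
So the chord is Dbb-Fb-Abb, a major triad.

Dbb Fb Abb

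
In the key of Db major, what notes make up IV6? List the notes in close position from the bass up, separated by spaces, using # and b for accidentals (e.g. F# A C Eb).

Bb Db Gb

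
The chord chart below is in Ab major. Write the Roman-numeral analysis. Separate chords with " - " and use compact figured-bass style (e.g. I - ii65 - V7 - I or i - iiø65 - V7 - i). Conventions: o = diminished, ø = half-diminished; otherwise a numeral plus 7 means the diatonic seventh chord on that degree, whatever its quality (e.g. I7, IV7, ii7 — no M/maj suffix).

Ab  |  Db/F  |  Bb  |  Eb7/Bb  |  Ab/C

I - IV6 - V/V - V43 - I6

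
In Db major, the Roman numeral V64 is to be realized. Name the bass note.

V in Db major has root Ab; the chord is Ab-C-Eb.
The figure 64 means second inversion — the fifth is in the bass.

Eb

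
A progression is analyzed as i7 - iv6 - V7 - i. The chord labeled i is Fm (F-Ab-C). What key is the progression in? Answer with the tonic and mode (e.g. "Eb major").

F minor

The anchor chord is a minor triad on F, labeled i.
If F is scale degree 1 and the mode makes that degree carry a minor triad, the tonic is F and the mode is minor.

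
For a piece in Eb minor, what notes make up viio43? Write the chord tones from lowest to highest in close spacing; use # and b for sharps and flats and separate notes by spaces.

In Eb minor, the leading-tone chord is built on the raised seventh degree, D.
That chord is spelled D-F-Ab-Cb.
The figured bass 43 indicates second inversion, placing the fifth (Ab) in the bass: Ab-Cb-D-F.

Ab Cb D F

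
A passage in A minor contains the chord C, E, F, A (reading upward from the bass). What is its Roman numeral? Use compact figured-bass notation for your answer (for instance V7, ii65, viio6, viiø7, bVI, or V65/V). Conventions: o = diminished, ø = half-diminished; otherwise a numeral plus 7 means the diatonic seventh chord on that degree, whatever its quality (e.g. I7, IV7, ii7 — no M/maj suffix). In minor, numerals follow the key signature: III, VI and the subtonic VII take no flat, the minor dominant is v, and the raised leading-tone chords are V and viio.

The pitches F-A-C-E form a major seventh chord rooted on F.
F is scale degree 6 in A minor, and a major seventh chord on that degree is written VI7.
With C in the bass the chord is in second inversion, so the figured bass is 43.

VI43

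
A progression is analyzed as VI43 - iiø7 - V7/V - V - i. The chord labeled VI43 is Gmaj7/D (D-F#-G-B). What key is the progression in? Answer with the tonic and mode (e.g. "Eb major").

The chord Gmaj7/D is a major seventh chord rooted on G; its label is VI43.
VI43 on G implies G is the submediant; that puts the tonic at B, and the uppercase numeral fits minor mode.

B minor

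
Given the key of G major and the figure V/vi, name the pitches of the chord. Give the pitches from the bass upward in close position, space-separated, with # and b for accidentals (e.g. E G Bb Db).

B D# F#

V/vi is a secondary dominant — the dominant triad of vi. vi in G major is E, so the applied chord's root is B, a perfect fifth above.
Building a major triad on B gives B-D#-F#.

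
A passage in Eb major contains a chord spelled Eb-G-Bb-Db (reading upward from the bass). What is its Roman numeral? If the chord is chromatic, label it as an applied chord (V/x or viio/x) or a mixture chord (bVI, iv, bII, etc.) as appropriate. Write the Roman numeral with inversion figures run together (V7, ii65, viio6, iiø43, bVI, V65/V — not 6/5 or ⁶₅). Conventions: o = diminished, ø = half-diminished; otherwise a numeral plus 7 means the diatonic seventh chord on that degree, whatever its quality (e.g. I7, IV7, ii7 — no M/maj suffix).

V7/IV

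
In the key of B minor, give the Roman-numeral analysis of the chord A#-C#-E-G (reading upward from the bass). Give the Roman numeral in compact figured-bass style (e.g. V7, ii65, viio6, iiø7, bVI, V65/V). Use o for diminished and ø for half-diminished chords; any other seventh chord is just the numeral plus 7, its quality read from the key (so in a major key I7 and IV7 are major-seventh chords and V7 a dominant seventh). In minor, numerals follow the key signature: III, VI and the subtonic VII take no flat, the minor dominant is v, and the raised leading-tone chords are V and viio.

viio7

The pitches A#-C#-E-G form a fully diminished seventh chord rooted on A#.
In B minor, A# is the leading tone; the diatonic fully diminished seventh chord there is viio7.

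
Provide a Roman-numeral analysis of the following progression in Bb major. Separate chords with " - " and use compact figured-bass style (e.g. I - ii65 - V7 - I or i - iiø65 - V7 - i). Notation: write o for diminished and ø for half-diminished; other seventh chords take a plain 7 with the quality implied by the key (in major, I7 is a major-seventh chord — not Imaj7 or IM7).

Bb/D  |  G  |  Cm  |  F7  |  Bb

I6 - V/ii - ii - V7 - I

Bb/D has root Bb, degree 1 in Bb major, so I6.
G is the secondary dominant of ii (major triad on G): V/ii.
Cm has root C, degree 2 in Bb major, so ii.
F7: root F is the dominant; dominant seventh chord there is V7.
Bb: major triad on Bb = scale degree 1 → I.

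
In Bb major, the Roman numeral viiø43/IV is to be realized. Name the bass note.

The applied chord viiø43/IV is rooted on D: D-F-Ab-C.
The figure 43 means second inversion — the fifth is in the bass.

Ab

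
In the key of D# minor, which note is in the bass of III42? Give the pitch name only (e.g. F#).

E#

III in D# minor has root F#; the chord is F#-A#-C#-E#.
The figure 42 means third inversion — the seventh is in the bass.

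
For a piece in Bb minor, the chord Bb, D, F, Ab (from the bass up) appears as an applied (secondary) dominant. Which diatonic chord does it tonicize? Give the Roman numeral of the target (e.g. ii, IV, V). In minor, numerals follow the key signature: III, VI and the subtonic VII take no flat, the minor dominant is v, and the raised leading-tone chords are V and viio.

iv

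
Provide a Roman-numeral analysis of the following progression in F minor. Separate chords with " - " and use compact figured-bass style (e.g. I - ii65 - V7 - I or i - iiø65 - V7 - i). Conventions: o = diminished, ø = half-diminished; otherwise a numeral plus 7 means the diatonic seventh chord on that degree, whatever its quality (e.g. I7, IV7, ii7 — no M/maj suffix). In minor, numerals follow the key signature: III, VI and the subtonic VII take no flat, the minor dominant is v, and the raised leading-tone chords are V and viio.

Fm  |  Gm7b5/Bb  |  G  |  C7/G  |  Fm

i - iiø65 - V/V - V43 - i

Fm: minor triad on F = scale degree 1 → i.
Gm7b5/Bb has root G, degree 2 in F minor, so iiø65.
G: a major triad on G, the applied dominant of V → V/V.
C7/G: dominant seventh chord on C = scale degree 5 → V43.
Fm: root F is the tonic; minor triad there is i.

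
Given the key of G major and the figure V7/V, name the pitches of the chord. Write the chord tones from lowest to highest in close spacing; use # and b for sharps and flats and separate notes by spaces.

A C# E G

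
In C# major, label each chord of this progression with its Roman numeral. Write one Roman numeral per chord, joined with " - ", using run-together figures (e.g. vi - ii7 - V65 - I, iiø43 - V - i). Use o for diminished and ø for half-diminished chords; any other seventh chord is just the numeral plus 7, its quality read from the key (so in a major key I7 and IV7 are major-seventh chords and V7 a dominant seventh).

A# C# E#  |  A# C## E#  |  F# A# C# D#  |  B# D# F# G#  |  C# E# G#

vi - V/ii - ii65 - V65 - I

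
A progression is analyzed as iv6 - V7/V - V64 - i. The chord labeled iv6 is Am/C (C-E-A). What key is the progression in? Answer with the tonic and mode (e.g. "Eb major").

E minor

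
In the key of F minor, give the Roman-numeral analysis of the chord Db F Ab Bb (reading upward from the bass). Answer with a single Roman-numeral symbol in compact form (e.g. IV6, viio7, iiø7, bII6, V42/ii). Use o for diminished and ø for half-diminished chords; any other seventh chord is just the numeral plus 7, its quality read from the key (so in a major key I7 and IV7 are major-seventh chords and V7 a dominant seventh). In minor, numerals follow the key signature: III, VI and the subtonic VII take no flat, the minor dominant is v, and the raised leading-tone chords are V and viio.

Stacked in thirds the chord is Bb-Db-F-Ab: a minor seventh chord on Bb.
In F minor, Bb is the subdominant; the diatonic minor seventh chord there is iv7.
With Db in the bass the chord is in first inversion, so the figured bass is 65.

iv65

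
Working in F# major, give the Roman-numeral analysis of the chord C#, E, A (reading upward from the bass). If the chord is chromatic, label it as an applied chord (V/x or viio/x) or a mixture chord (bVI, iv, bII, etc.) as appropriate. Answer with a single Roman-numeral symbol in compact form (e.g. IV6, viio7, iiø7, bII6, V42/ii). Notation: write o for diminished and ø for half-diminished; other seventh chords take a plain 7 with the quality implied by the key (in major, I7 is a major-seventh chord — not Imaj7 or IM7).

The pitches A-C#-E form a major triad rooted on A.
A is the lowered third degree of F# major (diatonic 3 would be A#). This is a major triad on the lowered third degree, borrowed from the parallel minor.
With C# in the bass the chord is in first inversion, so the figured bass is 6.

bIII6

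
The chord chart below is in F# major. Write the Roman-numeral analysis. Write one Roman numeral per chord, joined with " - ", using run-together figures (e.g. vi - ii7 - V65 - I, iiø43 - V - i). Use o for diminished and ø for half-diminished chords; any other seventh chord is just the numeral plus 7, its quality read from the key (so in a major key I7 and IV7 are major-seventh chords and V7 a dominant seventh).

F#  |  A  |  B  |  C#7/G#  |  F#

I - bIII - IV - V43 - I

F#: root F# is the tonic; major triad there is I.
A: major triad on A — chromatic; bIII (borrowed from the parallel minor).
B: major triad on B = scale degree 4 → IV.
C#7/G#: root C# is the dominant; dominant seventh chord there is V43.
F#: root F# is the tonic; major triad there is I.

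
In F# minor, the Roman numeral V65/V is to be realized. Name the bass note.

B#

The applied chord V65/V is rooted on G#: G#-B#-D#-F#.
The figure 65 means first inversion — the third is in the bass.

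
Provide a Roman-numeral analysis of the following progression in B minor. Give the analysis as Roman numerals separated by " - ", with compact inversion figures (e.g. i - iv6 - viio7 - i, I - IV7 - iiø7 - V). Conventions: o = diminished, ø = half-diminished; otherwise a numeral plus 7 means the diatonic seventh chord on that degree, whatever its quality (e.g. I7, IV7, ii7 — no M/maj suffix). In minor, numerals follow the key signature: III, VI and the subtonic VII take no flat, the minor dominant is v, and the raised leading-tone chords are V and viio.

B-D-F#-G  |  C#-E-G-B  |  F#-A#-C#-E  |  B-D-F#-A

VI65 - iiø7 - V7 - i7

B-D-F#-G: major seventh chord on G = scale degree 6 → VI65.
C#-E-G-B: half-diminished seventh chord on C# = scale degree 2 → iiø7.
F#-A#-C#-E has root F#, degree 5 in B minor, so V7.
B-D-F#-A: root B is the tonic; minor seventh chord there is i7.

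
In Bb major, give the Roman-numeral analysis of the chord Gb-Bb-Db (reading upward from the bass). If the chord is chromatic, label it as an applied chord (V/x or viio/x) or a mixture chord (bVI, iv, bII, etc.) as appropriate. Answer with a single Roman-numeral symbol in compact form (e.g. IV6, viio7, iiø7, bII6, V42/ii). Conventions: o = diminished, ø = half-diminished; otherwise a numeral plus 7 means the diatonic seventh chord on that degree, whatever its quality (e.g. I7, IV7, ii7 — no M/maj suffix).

bVI

The pitches Gb-Bb-Db form a major triad rooted on Gb.
Gb is the lowered sixth degree of Bb major (diatonic 6 would be G). This is a major triad on the lowered sixth degree, borrowed from the parallel minor.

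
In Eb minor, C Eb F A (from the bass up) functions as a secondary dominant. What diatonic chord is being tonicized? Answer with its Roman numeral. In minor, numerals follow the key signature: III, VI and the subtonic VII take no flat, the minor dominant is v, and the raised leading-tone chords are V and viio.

V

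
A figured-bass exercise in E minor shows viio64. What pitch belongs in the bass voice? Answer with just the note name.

viio in E minor has root D#; the chord is D#-F#-A.
The figure 64 means second inversion — the fifth is in the bass.

A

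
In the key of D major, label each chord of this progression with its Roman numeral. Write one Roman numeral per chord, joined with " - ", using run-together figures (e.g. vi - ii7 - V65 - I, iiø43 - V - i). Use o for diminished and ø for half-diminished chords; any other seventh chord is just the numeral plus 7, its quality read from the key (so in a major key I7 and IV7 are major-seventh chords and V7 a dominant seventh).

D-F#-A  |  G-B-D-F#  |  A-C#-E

D-F#-A: major triad on D = scale degree 1 → I.
G-B-D-F#: major seventh chord on G = scale degree 4 → IV7.
A-C#-E: major triad on A = scale degree 5 → V.

I - IV7 - V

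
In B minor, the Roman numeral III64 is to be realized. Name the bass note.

A

III in B minor has root D; the chord is D-F#-A.
The figure 64 means second inversion — the fifth is in the bass.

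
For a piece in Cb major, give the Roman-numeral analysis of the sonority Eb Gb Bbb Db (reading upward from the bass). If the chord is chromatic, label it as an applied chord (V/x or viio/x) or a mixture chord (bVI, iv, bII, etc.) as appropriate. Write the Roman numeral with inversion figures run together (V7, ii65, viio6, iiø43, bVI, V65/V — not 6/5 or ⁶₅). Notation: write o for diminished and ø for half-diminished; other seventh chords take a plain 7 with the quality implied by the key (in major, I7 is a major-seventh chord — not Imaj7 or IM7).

viiø7/IV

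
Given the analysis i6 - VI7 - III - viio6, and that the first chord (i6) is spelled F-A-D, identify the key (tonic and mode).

D minor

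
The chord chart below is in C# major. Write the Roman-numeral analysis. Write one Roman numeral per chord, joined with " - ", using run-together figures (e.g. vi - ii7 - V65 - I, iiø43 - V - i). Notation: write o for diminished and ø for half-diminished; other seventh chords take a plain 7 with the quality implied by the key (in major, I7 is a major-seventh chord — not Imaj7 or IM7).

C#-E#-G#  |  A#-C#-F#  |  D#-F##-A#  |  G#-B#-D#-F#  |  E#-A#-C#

C#-E#-G#: root C# is the tonic; major triad there is I.
A#-C#-F#: root F# is the subdominant; major triad there is IV6.
D#-F##-A# is the secondary dominant of V (major triad on D#): V/V.
G#-B#-D#-F#: dominant seventh chord on G# = scale degree 5 → V7.
E#-A#-C#: minor triad on A# = scale degree 6 → vi64.

I - IV6 - V/V - V7 - vi64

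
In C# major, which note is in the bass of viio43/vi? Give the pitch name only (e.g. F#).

D#

The applied chord viio43/vi is rooted on G##: G##-B#-D#-F#.
The figure 43 means second inversion — the fifth is in the bass.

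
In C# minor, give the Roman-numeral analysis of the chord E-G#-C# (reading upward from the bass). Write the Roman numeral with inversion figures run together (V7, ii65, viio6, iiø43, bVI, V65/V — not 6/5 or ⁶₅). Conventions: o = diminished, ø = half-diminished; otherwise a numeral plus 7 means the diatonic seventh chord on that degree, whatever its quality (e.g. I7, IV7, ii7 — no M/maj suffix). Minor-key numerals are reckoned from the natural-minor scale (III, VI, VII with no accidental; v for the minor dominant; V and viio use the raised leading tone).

i6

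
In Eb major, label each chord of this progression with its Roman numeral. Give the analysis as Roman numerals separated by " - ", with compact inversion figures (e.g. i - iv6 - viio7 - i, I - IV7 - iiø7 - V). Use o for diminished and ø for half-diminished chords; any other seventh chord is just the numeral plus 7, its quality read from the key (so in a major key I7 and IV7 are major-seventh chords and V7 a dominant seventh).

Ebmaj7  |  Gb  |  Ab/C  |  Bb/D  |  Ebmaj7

I7 - bIII - IV6 - V6 - I7

Ebmaj7: root Eb is the tonic; major seventh chord there is I7.
Gb: Gb with this quality isn't in the key; it's bIII, borrowed from the parallel minor.
Ab/C: root Ab is the subdominant; major triad there is IV6.
Bb/D: root Bb is the dominant; major triad there is V6.
Ebmaj7: major seventh chord on Eb = scale degree 1 → I7.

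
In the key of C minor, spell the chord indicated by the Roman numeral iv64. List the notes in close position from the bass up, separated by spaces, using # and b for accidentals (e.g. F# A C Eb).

In C minor, scale degree 4 is F, and the diatonic chord built there is a minor triad.
Stacking thirds from F gives F-Ab-C.
With the 64 figure the chord is in second inversion; from the bass C upward in close position it reads C-F-Ab.

C F Ab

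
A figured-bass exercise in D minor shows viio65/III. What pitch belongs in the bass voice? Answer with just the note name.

G

The applied chord viio65/III is rooted on E: E-G-Bb-Db.
The figure 65 means first inversion — the third is in the bass.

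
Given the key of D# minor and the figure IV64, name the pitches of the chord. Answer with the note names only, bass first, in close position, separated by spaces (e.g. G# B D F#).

Scale degree 4 in D# minor is G#; here the chord built on it is altered to a major triad. IV64 is the major subdominant, borrowed from the parallel major.
So the chord is G#-B#-D#, a major triad.
With the 64 figure the chord is in second inversion; from the bass D# upward in close position it reads D#-G#-B#.

D# G# B#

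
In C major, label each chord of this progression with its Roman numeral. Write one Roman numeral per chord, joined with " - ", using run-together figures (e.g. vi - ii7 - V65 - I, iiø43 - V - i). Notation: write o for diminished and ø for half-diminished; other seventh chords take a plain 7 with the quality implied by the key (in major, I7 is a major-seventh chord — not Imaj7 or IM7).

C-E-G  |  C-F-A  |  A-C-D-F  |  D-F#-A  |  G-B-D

C-E-G: root C is the tonic; major triad there is I.
C-F-A has root F, degree 4 in C major, so IV64.
A-C-D-F: minor seventh chord on D = scale degree 2 → ii43.
D-F#-A: chromatic; D is V of V, so V/V.
G-B-D has root G, degree 5 in C major, so V.

I - IV64 - ii43 - V/V - V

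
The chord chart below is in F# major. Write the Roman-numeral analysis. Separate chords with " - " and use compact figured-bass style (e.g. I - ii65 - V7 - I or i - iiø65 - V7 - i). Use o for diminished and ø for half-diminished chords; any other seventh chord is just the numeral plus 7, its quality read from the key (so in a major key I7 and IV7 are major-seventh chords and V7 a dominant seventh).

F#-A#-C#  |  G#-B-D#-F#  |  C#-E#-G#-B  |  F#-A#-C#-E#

I - ii7 - V7 - I7

F#-A#-C#: major triad on F# = scale degree 1 → I.
G#-B-D#-F# has root G#, degree 2 in F# major, so ii7.
C#-E#-G#-B has root C#, degree 5 in F# major, so V7.
F#-A#-C#-E#: root F# is the tonic; major seventh chord there is I7.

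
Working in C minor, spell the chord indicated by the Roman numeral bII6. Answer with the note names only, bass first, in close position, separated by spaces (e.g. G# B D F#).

F Ab Db

Scale degree 2 in C minor is D; lowering it a half step gives Db. bII6 is the Neapolitan sixth — a major triad on the lowered second degree, here in its customary first inversion.
So the chord is Db-F-Ab.
With the 6 figure the chord is in first inversion; from the bass F upward in close position it reads F-Ab-Db.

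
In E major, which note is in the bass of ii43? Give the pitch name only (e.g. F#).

C#

ii in E major has root F#; the chord is F#-A-C#-E.
The figure 43 means second inversion — the fifth is in the bass.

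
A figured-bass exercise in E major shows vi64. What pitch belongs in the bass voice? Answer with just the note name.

vi in E major has root C#; the chord is C#-E-G#.
The figure 64 means second inversion — the fifth is in the bass.

G#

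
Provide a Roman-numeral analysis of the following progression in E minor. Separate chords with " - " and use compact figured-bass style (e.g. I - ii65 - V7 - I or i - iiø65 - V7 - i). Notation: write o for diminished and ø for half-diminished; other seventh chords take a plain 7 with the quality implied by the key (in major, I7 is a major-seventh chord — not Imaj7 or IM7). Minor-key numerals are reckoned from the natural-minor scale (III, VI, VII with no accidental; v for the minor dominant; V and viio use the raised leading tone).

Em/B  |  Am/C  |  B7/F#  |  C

i64 - iv6 - V43 - VI

Em/B: minor triad on E = scale degree 1 → i64.
Am/C: root A is the subdominant; minor triad there is iv6.
B7/F#: root B is the dominant; dominant seventh chord there is V43.
C: major triad on C = scale degree 6 → VI.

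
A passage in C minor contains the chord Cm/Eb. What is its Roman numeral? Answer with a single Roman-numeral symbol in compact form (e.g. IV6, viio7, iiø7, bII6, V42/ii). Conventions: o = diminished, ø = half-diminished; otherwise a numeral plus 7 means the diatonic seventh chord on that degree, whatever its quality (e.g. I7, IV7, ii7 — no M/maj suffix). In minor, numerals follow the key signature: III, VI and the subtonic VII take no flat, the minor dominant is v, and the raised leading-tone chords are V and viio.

i6

The pitches C-Eb-G form a minor triad rooted on C.
C is scale degree 1 in C minor, and a minor triad on that degree is written i.
With Eb in the bass the chord is in first inversion, so the figured bass is 6.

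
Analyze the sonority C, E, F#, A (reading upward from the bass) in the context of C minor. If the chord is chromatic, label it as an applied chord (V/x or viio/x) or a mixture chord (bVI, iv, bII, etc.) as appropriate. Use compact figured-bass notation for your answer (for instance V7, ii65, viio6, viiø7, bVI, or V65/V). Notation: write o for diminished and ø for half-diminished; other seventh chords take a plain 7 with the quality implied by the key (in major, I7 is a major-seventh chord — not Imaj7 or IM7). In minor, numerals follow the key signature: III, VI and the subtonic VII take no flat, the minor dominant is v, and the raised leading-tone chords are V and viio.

viiø43/V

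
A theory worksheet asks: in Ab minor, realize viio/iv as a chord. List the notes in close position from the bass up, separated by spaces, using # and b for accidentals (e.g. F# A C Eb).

viio/iv is a secondary leading-tone chord. The target iv is Db in Ab minor; the applied chord is rooted a semitone below, on C.
Building a diminished triad on C gives C-Eb-Gb.

C Eb Gb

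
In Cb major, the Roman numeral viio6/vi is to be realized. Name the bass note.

The applied chord viio6/vi is rooted on G: G-Bb-Db.
The figure 6 means first inversion — the third is in the bass.

Bb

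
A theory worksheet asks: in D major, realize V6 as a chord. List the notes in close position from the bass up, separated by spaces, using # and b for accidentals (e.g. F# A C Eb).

C# E A

The numeral's case and figure indicate a major triad. In D major its root, the fifth degree, is A.
Stacking thirds from A gives A-C#-E.
With the 6 figure the chord is in first inversion; from the bass C# upward in close position it reads C#-E-A.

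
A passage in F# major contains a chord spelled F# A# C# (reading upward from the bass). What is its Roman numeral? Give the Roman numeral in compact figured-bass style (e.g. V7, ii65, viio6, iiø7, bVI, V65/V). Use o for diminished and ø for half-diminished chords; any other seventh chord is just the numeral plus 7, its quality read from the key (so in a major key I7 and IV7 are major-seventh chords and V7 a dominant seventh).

I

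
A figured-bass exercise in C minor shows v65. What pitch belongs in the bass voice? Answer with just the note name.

v in C minor has root G; the chord is G-Bb-D-F.
The figure 65 means first inversion — the third is in the bass.

Bb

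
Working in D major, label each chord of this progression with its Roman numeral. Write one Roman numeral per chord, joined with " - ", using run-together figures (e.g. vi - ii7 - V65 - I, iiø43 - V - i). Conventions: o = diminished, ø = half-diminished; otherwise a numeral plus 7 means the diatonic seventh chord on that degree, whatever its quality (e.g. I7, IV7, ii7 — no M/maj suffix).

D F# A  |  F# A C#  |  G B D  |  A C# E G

I - iii - IV - V7

D-F#-A: major triad on D = scale degree 1 → I.
F#-A-C#: minor triad on F# = scale degree 3 → iii.
G-B-D: major triad on G = scale degree 4 → IV.
A-C#-E-G: root A is the dominant; dominant seventh chord there is V7.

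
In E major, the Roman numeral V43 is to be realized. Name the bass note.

V in E major has root B; the chord is B-D#-F#-A.
The figure 43 means second inversion — the fifth is in the bass.

F#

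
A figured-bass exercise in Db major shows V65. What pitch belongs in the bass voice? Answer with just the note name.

V in Db major has root Ab; the chord is Ab-C-Eb-Gb.
The figure 65 means first inversion — the third is in the bass.

C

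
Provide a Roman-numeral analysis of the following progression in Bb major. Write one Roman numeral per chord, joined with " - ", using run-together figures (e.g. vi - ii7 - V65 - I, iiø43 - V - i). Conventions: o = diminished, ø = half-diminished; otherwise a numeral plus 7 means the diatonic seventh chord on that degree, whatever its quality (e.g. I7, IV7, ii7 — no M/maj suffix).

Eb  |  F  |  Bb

IV - V - I

Eb: major triad on Eb = scale degree 4 → IV.
F: major triad on F = scale degree 5 → V.
Bb: major triad on Bb = scale degree 1 → I.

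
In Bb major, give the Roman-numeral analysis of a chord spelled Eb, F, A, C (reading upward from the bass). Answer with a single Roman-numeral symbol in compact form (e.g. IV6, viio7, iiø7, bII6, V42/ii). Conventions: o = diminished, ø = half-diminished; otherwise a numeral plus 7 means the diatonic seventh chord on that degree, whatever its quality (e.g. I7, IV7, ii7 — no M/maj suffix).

V42

The pitches F-A-C-Eb form a dominant seventh chord rooted on F.
F is scale degree 5 in Bb major, and a dominant seventh chord on that degree is written V7.
With Eb in the bass the chord is in third inversion, so the figured bass is 42.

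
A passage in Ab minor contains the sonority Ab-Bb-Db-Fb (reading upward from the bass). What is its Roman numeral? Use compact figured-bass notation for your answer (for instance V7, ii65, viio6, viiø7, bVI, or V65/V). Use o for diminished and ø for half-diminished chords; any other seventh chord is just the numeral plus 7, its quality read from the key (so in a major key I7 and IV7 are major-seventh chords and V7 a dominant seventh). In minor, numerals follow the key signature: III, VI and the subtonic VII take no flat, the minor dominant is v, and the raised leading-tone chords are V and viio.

iiø42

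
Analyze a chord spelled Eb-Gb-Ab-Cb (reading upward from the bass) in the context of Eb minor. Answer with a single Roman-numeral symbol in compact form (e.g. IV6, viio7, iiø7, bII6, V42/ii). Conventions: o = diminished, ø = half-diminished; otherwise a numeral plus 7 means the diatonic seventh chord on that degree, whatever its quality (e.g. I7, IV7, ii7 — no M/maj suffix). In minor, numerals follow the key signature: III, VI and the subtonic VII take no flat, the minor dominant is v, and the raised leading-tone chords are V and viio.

iv43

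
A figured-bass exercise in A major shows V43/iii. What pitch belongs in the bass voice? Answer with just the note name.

D#

The applied chord V43/iii is rooted on G#: G#-B#-D#-F#.
The figure 43 means second inversion — the fifth is in the bass.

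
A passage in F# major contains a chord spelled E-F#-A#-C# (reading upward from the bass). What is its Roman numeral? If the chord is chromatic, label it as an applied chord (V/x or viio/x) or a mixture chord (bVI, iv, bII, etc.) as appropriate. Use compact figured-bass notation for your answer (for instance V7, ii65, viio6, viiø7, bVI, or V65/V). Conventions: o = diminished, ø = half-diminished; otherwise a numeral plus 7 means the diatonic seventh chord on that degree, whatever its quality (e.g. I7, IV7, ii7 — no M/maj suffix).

Stacked in thirds the chord is F#-A#-C#-E: a dominant seventh chord on F#.
F# is not a diatonic chord root with this quality in F# major, but it lies a perfect fifth above B (IV), so the chord functions as an applied dominant of IV.
With E in the bass the chord is in third inversion, so the figured bass is 42.

V42/IV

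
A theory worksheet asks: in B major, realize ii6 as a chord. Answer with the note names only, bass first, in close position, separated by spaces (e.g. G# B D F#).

E G# C#

The numeral's case and figure indicate a minor triad. In B major its root, the second degree, is C#.
Stacking thirds from C# gives C#-E-G#.
The figured bass 6 indicates first inversion, placing the third (E) in the bass: E-G#-C#.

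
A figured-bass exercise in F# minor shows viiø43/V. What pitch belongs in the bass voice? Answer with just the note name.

The applied chord viiø43/V is rooted on B#: B#-D#-F#-A#.
The figure 43 means second inversion — the fifth is in the bass.

F#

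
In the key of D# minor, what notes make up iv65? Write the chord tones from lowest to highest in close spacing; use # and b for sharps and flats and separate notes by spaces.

B D# F# G#

In D# minor, the subdominant is G#, and the diatonic chord built there is a minor seventh chord.
Stacking thirds from G# gives G#-B-D#-F#.
The figured bass 65 indicates first inversion, placing the third (B) in the bass: B-D#-F#-G#.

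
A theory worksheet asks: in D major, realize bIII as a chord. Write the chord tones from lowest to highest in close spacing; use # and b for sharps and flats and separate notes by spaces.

F A C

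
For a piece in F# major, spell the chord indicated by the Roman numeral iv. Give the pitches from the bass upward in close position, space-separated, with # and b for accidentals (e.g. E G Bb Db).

Scale degree 4 in F# major is B; here the chord built on it is altered to a minor triad. iv is the minor subdominant, borrowed from the parallel minor.
So the chord is B-D-F#.

B D F#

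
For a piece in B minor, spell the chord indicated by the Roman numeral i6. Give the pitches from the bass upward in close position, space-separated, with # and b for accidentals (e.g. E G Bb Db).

In B minor, scale degree 1 is B, and the diatonic chord built there is a minor triad.
Stacking thirds from B gives B-D-F#.
The figured bass 6 indicates first inversion, placing the third (D) in the bass: D-F#-B.

D F# B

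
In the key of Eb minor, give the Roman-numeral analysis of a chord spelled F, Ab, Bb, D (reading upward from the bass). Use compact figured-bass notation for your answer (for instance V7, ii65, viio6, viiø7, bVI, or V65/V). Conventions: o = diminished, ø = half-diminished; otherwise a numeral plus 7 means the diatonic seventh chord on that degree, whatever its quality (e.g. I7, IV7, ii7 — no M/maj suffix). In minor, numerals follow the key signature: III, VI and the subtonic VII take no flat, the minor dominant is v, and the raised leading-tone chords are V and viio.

V43

Stacked in thirds the chord is Bb-D-F-Ab: a dominant seventh chord on Bb.
Bb is scale degree 5 in Eb minor, and a dominant seventh chord on that degree is written V7.
With F in the bass the chord is in second inversion, so the figured bass is 43.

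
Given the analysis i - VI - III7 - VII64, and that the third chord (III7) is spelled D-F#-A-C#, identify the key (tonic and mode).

B minor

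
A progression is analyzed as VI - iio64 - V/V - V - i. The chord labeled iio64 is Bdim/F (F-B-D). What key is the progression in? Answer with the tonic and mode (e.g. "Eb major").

A minor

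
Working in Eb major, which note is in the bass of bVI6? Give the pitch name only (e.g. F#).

bVI in Eb major has root Cb; the chord is Cb-Eb-Gb.
The figure 6 means first inversion — the third is in the bass.

Eb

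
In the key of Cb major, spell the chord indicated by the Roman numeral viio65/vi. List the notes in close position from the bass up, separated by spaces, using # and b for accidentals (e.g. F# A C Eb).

Bb Db Fb G

The slash marks an applied leading-tone chord: viio of vi. In Cb major, vi is Ab, so the leading tone to it is G, a half step below.
Building a fully diminished seventh chord on G gives G-Bb-Db-Fb.
The figured bass 65 indicates first inversion, placing the third (Bb) in the bass: Bb-Db-Fb-G.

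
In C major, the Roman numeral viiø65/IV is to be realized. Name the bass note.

G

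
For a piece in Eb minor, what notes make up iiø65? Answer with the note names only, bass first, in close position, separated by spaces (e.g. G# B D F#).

Ab Cb Eb F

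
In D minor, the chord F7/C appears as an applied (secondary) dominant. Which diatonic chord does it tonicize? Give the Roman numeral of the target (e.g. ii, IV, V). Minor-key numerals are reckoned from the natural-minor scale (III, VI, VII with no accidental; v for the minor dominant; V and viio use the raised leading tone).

VI

The chord is a dominant seventh chord on F.
A dominant resolves down a perfect fifth: F → Bb. In D minor, Bb is scale degree 6, i.e. VI.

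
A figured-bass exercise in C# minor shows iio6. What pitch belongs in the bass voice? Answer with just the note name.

iio in C# minor has root D#; the chord is D#-F#-A.
The figure 6 means first inversion — the third is in the bass.

F#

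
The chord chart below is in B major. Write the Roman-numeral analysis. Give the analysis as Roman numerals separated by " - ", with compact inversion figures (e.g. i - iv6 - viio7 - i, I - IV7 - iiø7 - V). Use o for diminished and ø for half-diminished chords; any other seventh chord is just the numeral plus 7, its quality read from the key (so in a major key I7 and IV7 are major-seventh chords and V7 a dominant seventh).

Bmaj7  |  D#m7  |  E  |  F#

I7 - iii7 - IV - V

Bmaj7 has root B, degree 1 in B major, so I7.
D#m7: minor seventh chord on D# = scale degree 3 → iii7.
E: major triad on E = scale degree 4 → IV.
F# has root F#, degree 5 in B major, so V.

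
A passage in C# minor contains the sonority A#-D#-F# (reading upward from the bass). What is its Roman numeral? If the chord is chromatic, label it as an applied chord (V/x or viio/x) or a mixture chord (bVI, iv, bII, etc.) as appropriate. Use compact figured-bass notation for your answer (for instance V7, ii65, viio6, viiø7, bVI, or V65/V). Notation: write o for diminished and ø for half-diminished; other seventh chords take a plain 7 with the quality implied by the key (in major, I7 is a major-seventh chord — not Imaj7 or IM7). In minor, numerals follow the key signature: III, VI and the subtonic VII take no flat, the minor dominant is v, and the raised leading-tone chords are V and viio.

Stacked in thirds the chord is D#-F#-A#: a minor triad on D#.
D# is the second degree of C# minor. This is the minor supertonic, borrowed from the parallel major (the Dorian ii).
With A# in the bass the chord is in second inversion, so the figured bass is 64.

ii64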